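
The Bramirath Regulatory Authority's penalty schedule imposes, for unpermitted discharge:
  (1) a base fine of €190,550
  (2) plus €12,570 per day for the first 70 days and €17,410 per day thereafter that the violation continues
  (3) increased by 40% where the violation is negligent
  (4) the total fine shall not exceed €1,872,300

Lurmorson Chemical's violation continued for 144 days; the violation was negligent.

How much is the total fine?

First 70 days: 70 × €12,570 = €879,900
Remaining days: (144 − 70) × €17,410 = €1,288,340
Per-day component: €879,900 + €1,288,340 = €2,168,240
Base plus per-day: €190,550 + €2,168,240 = €2,358,790
Enhancement: 40% of €2,358,790 = €943,516
Enhanced fine: €2,358,790 + €943,516 = €3,302,306
Cap at €1,872,300: €3,302,306 exceeds the cap → €1,872,300

€1,872,300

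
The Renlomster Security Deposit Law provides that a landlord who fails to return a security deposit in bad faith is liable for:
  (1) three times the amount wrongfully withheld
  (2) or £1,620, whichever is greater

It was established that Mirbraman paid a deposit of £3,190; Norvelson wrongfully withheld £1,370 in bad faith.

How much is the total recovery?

£4,110

Trebled: 3 × £1,370 = £4,110
Minimum £1,620: £4,110 meets the minimum, no increase.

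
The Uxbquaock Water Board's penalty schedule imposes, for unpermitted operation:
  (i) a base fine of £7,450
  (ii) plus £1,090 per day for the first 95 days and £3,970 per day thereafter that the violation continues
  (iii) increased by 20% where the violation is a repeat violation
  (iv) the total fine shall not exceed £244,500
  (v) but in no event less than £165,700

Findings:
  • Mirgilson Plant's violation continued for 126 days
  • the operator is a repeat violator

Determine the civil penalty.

First 95 days: 95 × £1,090 = £103,550
Remaining days: (126 − 95) × £3,970 = £123,070
Per-day component: £103,550 + £123,070 = £226,620
Base plus per-day: £7,450 + £226,620 = £234,070
Enhancement: 20% of £234,070 = £46,814
Enhanced fine: £234,070 + £46,814 = £280,884
Cap at £244,500: £280,884 exceeds the cap → £244,500
Minimum £165,700: £244,500 meets the minimum, no increase.

Civil penalty: £244,500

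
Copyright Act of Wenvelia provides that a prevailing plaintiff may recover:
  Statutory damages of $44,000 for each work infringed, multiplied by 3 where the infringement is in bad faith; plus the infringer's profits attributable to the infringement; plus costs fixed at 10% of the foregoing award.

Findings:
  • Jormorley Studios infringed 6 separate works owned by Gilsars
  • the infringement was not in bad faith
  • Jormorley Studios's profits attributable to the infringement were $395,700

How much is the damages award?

$725,670

Statutory damages: 6 × $44,000 = $264,000
Infringement not in bad faith: no ×3 enhancement.
Combined award: $264,000 + $395,700 = $659,700
Costs: 10% of $659,700 = $65,970
Award plus costs: $659,700 + $65,970 = $725,670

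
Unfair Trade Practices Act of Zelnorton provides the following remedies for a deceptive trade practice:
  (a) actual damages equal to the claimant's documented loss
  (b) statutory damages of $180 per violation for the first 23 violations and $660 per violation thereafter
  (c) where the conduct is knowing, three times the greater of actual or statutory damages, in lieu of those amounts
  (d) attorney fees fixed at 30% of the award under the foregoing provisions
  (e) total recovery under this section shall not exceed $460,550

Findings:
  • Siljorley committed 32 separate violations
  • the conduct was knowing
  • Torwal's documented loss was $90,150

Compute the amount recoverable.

First 23 violations: 23 × $180 = $4,140
Remaining violations: (32 − 23) × $660 = $5,940
Statutory damages: $4,140 + $5,940 = $10,080
Greater of actual damages ($90,150) or statutory damages ($10,080): $90,150
Trebled: 3 × $90,150 = $270,450
Attorney fees: 30% of $270,450 = $81,135
Total before cap: $270,450 + $81,135 = $351,585
Cap at $460,550: $351,585 is within the cap, no reduction.

Total recovery: $351,585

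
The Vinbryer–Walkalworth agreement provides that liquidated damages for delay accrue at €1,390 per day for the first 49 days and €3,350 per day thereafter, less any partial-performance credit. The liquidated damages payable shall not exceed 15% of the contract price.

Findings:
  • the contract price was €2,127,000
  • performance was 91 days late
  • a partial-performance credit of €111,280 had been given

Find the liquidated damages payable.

Liquidated damages: €97,530

First 49 days: 49 × €1,390 = €68,110
Remaining days: (91 − 49) × €3,350 = €140,700
Accrued per-day damages: €68,110 + €140,700 = €208,810
Less partial-performance credit: €208,810 − €111,280 = €97,530
Cap: 15% of €2,127,000 = €319,050
Cap at €319,050: €97,530 is within the cap, no reduction.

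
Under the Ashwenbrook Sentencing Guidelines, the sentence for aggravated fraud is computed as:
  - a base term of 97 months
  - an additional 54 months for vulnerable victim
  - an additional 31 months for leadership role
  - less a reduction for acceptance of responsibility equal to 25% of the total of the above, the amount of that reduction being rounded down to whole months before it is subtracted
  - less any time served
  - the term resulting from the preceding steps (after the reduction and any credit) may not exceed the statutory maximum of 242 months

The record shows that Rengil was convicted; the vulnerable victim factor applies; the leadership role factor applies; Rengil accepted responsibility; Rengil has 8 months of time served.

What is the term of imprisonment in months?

Vulnerable victim enhancement: +54 months
Leadership role enhancement: +31 months
Adjusted term: 97 months + 54 months + 31 months = 182 months
Acceptance of responsibility reduction: 25% of 182 months = 45 months (rounded down)
After reduction: 182 − 45 = 137 months
Less time served: 137 months − 8 months = 129 months
Cap at 242 months: 129 months is within the cap, no reduction.

129 months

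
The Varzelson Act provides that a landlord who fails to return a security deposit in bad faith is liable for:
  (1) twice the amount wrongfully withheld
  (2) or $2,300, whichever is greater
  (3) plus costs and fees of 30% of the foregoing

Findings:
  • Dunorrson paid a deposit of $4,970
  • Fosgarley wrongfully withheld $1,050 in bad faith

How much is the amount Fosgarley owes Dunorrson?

$2,990

Doubled: 2 × $1,050 = $2,100
Minimum $2,300: $2,100 is below the minimum → $2,300
Costs and fees: 30% of $2,300 = $690
Total recovery: $2,300 + $690 = $2,990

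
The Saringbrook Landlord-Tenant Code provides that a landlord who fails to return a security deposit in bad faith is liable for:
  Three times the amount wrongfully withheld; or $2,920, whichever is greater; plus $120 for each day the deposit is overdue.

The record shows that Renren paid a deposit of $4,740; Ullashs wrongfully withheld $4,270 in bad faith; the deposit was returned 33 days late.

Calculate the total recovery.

Trebled: 3 × $4,270 = $12,810
Minimum $2,920: $12,810 meets the minimum, no increase.
Late-return penalty: 33 × $120 = $3,960
Damages plus late penalty: $12,810 + $3,960 = $16,770

Recovery: $16,770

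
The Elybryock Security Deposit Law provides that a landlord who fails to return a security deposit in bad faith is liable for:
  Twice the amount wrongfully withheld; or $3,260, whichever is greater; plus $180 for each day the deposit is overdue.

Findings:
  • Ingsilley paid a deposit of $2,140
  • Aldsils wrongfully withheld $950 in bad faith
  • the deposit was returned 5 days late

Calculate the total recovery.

$4,160

Doubled: 2 × $950 = $1,900
Minimum $3,260: $1,900 is below the minimum → $3,260
Late-return penalty: 5 × $180 = $900
Damages plus late penalty: $3,260 + $900 = $4,160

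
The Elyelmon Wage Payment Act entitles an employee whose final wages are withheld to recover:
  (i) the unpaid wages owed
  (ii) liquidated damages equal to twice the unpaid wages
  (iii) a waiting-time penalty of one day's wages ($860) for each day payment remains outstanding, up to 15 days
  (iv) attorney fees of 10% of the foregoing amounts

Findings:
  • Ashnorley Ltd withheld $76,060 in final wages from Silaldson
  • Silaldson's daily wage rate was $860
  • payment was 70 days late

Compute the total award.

$265,188

Doubled: 2 × $76,060 = $152,120
Penalty days: min(70, 15) = 15
Waiting-time penalty: 15 × $860 = $12,900
Subtotal: $76,060 + $152,120 + $12,900 = $241,080
Attorney fees: 10% of $241,080 = $24,108
Total award: $241,080 + $24,108 = $265,188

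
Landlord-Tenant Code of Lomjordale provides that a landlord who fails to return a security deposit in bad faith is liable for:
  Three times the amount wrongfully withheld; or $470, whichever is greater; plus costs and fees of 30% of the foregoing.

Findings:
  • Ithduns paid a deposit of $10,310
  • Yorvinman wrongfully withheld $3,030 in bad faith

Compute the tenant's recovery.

Trebled: 3 × $3,030 = $9,090
Minimum $470: $9,090 meets the minimum, no increase.
Costs and fees: 30% of $9,090 = $2,727
Total recovery: $9,090 + $2,727 = $11,817

$11,817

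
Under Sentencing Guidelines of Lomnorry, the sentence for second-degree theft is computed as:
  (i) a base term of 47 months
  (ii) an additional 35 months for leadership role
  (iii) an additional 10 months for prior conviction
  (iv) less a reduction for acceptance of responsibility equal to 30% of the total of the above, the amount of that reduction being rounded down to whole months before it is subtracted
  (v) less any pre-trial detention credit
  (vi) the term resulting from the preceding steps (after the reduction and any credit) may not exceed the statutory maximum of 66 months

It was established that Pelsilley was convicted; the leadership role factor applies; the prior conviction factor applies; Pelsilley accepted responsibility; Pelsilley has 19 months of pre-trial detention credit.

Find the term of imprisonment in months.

Leadership role enhancement: +35 months
Prior conviction enhancement: +10 months
Adjusted term: 47 months + 35 months + 10 months = 92 months
Acceptance of responsibility reduction: 30% of 92 months = 27 months (rounded down)
After reduction: 92 − 27 = 65 months
Less pre-trial detention credit: 65 months − 19 months = 46 months
Cap at 66 months: 46 months is within the cap, no reduction.

46 months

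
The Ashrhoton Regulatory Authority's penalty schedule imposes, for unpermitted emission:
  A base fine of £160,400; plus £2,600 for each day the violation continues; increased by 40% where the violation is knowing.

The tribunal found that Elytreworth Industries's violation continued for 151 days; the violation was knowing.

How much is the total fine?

Per-day component: 151 × £2,600 = £392,600
Base plus per-day: £160,400 + £392,600 = £553,000
Enhancement: 40% of £553,000 = £221,200
Enhanced fine: £553,000 + £221,200 = £774,200

£774,200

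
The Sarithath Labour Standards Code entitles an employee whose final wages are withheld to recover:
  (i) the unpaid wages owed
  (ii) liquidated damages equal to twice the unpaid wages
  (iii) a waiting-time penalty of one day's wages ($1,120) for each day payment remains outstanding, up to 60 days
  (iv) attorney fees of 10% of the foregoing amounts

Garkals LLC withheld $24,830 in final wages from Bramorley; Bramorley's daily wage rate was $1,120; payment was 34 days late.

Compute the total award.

Doubled: 2 × $24,830 = $49,660
Penalty days: min(34, 60) = 34
Waiting-time penalty: 34 × $1,120 = $38,080
Subtotal: $24,830 + $49,660 + $38,080 = $112,570
Attorney fees: 10% of $112,570 = $11,257
Total award: $112,570 + $11,257 = $123,827

$123,827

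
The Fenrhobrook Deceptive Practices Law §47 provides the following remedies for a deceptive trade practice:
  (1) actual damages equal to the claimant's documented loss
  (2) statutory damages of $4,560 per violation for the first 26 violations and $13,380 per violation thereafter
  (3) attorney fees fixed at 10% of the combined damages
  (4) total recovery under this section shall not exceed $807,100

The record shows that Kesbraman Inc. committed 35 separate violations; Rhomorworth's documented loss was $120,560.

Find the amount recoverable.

First 26 violations: 26 × $4,560 = $118,560
Remaining violations: (35 − 26) × $13,380 = $120,420
Statutory damages: $118,560 + $120,420 = $238,980
Combined damages: $120,560 + $238,980 = $359,540
Attorney fees: 10% of $359,540 = $35,954
Total before cap: $359,540 + $35,954 = $395,494
Cap at $807,100: $395,494 is within the cap, no reduction.

Total recovery: $395,494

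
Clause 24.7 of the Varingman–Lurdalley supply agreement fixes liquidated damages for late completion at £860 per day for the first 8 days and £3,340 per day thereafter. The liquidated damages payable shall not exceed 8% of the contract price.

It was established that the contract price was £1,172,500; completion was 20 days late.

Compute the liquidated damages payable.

First 8 days: 8 × £860 = £6,880
Remaining days: (20 − 8) × £3,340 = £40,080
Accrued per-day damages: £6,880 + £40,080 = £46,960
Cap: 8% of £1,172,500 = £93,800
Cap at £93,800: £46,960 is within the cap, no reduction.

£46,960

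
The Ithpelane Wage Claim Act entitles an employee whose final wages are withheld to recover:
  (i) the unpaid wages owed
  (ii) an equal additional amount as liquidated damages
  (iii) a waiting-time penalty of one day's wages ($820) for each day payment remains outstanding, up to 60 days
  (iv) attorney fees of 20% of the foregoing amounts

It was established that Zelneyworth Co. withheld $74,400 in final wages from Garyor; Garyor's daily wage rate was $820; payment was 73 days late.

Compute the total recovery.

$237,600

Liquidated damages (equal amount): $74,400
Penalty days: min(73, 60) = 60
Waiting-time penalty: 60 × $820 = $49,200
Subtotal: $74,400 + $74,400 + $49,200 = $198,000
Attorney fees: 20% of $198,000 = $39,600
Total award: $198,000 + $39,600 = $237,600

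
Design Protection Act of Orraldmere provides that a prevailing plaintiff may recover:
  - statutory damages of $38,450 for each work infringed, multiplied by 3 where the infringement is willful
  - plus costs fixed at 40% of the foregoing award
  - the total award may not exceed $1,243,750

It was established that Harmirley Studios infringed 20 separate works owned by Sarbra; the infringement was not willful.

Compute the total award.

$1,076,600

Statutory damages: 20 × $38,450 = $769,000
Infringement not willful: no ×3 enhancement.
Costs: 40% of $769,000 = $307,600
Award plus costs: $769,000 + $307,600 = $1,076,600
Cap at $1,243,750: $1,076,600 is within the cap, no reduction.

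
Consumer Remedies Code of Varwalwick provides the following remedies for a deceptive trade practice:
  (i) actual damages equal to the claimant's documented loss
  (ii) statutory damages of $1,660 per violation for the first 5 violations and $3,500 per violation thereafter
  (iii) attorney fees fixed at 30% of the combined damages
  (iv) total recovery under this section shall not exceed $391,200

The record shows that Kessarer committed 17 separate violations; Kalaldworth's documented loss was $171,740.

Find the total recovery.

First 5 violations: 5 × $1,660 = $8,300
Remaining violations: (17 − 5) × $3,500 = $42,000
Statutory damages: $8,300 + $42,000 = $50,300
Combined damages: $171,740 + $50,300 = $222,040
Attorney fees: 30% of $222,040 = $66,612
Total before cap: $222,040 + $66,612 = $288,652
Cap at $391,200: $288,652 is within the cap, no reduction.

$288,652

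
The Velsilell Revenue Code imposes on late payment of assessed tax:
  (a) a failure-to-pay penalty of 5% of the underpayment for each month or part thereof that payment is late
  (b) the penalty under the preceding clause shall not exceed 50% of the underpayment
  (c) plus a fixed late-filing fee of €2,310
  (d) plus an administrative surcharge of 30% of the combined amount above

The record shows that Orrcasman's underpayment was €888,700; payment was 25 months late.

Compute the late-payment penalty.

€580,658

Accrued rate: 5% × 25 = 125%, capped at 50% → 50%
Failure-to-pay penalty: 50% of €888,700 = €444,350
Penalty before surcharge: €444,350 + €2,310 = €446,660
Administrative surcharge: 30% of €446,660 = €133,998
Total penalty: €446,660 + €133,998 = €580,658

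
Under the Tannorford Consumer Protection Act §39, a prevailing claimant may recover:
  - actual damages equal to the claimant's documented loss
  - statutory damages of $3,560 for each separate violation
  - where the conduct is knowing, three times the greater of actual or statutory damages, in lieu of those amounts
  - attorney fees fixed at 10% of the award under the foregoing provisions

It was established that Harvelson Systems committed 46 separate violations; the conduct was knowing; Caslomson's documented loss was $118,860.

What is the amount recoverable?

$540,408

Statutory damages: 46 × $3,560 = $163,760
Greater of actual damages ($118,860) or statutory damages ($163,760): $163,760
Trebled: 3 × $163,760 = $491,280
Attorney fees: 10% of $491,280 = $49,128
Total recovery: $491,280 + $49,128 = $540,408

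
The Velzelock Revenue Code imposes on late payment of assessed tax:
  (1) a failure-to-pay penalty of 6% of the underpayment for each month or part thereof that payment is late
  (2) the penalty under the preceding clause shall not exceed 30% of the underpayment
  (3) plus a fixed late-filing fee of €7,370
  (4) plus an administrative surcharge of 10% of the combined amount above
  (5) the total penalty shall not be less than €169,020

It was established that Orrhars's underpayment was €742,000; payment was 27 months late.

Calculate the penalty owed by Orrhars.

Accrued rate: 6% × 27 = 162%, capped at 30% → 30%
Failure-to-pay penalty: 30% of €742,000 = €222,600
Penalty before surcharge: €222,600 + €7,370 = €229,970
Administrative surcharge: 10% of €229,970 = €22,997
Total penalty: €229,970 + €22,997 = €252,967
Minimum €169,020: €252,967 meets the minimum, no increase.

€252,967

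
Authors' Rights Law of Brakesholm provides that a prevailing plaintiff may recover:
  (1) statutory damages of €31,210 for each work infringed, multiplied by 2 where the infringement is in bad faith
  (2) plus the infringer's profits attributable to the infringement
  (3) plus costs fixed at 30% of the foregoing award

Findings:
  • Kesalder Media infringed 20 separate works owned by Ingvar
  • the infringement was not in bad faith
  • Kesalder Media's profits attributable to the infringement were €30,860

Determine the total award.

Statutory damages: 20 × €31,210 = €624,200
Infringement not in bad faith: no ×2 enhancement.
Combined award: €624,200 + €30,860 = €655,060
Costs: 30% of €655,060 = €196,518
Award plus costs: €655,060 + €196,518 = €851,578

€851,578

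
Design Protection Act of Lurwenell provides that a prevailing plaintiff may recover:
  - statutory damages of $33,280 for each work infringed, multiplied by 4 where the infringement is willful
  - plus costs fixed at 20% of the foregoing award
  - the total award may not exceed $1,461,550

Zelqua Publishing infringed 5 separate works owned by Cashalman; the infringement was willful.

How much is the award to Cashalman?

$798,720

Statutory damages: 5 × $33,280 = $166,400
Multiplied by 4: 4 × $166,400 = $665,600
Costs: 20% of $665,600 = $133,120
Award plus costs: $665,600 + $133,120 = $798,720
Cap at $1,461,550: $798,720 is within the cap, no reduction.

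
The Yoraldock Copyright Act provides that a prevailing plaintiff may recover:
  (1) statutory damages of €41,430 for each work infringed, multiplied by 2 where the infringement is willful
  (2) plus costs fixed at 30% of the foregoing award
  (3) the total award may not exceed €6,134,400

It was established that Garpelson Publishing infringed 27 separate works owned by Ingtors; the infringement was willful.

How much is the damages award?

€2,908,386

Statutory damages: 27 × €41,430 = €1,118,610
Doubled: 2 × €1,118,610 = €2,237,220
Costs: 30% of €2,237,220 = €671,166
Award plus costs: €2,237,220 + €671,166 = €2,908,386
Cap at €6,134,400: €2,908,386 is within the cap, no reduction.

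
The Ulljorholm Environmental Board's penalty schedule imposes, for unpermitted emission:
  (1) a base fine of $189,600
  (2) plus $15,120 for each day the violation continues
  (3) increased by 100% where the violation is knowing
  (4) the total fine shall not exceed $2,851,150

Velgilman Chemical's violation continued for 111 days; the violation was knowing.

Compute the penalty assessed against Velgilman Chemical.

$2,851,150

Per-day component: 111 × $15,120 = $1,678,320
Base plus per-day: $189,600 + $1,678,320 = $1,867,920
Enhancement: 100% of $1,867,920 = $1,867,920
Enhanced fine: $1,867,920 + $1,867,920 = $3,735,840
Cap at $2,851,150: $3,735,840 exceeds the cap → $2,851,150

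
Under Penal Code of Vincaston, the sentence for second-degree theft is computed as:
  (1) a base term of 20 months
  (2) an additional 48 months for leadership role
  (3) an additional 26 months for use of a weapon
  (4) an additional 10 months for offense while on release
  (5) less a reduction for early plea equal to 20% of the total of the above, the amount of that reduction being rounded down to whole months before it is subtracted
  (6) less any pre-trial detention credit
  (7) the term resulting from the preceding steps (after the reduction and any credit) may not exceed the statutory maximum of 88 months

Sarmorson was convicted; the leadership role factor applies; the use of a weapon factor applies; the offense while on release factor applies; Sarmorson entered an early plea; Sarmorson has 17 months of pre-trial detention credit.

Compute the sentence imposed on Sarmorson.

67 months

Leadership role enhancement: +48 months
Use of a weapon enhancement: +26 months
Offense while on release enhancement: +10 months
Adjusted term: 20 months + 48 months + 26 months + 10 months = 104 months
Early plea reduction: 20% of 104 months = 20 months (rounded down)
After reduction: 104 − 20 = 84 months
Less pre-trial detention credit: 84 months − 17 months = 67 months
Cap at 88 months: 67 months is within the cap, no reduction.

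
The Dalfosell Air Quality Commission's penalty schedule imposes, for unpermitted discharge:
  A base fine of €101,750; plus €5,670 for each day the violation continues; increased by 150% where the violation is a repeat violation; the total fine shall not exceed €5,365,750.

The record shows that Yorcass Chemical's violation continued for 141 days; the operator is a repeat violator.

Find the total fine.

Civil penalty: €2,253,050

Per-day component: 141 × €5,670 = €799,470
Base plus per-day: €101,750 + €799,470 = €901,220
Enhancement: 150% of €901,220 = €1,351,830
Enhanced fine: €901,220 + €1,351,830 = €2,253,050
Cap at €5,365,750: €2,253,050 is within the cap, no reduction.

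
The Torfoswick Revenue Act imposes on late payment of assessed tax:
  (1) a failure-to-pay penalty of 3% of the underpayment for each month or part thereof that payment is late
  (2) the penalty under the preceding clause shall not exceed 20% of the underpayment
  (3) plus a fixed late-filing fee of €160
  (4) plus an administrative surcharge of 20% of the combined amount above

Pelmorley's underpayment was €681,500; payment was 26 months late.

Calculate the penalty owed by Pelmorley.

Accrued rate: 3% × 26 = 78%, capped at 20% → 20%
Failure-to-pay penalty: 20% of €681,500 = €136,300
Penalty before surcharge: €136,300 + €160 = €136,460
Administrative surcharge: 20% of €136,460 = €27,292
Total penalty: €136,460 + €27,292 = €163,752

€163,752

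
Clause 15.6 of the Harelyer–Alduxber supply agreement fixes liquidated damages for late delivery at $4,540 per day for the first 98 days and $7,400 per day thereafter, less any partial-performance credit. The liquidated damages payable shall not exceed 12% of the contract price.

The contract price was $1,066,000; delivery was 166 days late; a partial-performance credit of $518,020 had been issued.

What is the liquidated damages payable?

Liquidated damages: $127,920

First 98 days: 98 × $4,540 = $444,920
Remaining days: (166 − 98) × $7,400 = $503,200
Accrued per-day damages: $444,920 + $503,200 = $948,120
Less partial-performance credit: $948,120 − $518,020 = $430,100
Cap: 12% of $1,066,000 = $127,920
Cap at $127,920: $430,100 exceeds the cap → $127,920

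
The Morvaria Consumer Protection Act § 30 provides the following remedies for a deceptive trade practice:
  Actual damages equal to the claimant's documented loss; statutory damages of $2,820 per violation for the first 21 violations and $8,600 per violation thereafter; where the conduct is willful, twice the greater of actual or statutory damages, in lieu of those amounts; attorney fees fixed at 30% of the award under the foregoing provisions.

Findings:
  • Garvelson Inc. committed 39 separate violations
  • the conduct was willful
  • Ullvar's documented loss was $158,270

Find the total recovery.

First 21 violations: 21 × $2,820 = $59,220
Remaining violations: (39 − 21) × $8,600 = $154,800
Statutory damages: $59,220 + $154,800 = $214,020
Greater of actual damages ($158,270) or statutory damages ($214,020): $214,020
Doubled: 2 × $214,020 = $428,040
Attorney fees: 30% of $428,040 = $128,412
Total recovery: $428,040 + $128,412 = $556,452

$556,452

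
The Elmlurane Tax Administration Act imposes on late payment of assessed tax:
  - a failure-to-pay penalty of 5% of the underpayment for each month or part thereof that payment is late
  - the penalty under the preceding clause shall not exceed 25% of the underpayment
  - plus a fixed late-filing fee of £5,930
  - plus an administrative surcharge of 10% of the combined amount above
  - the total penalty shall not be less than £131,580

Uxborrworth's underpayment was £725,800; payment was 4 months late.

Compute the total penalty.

Accrued rate: 5% × 4 = 20%, capped at 25% → 20%
Failure-to-pay penalty: 20% of £725,800 = £145,160
Penalty before surcharge: £145,160 + £5,930 = £151,090
Administrative surcharge: 10% of £151,090 = £15,109
Total penalty: £151,090 + £15,109 = £166,199
Minimum £131,580: £166,199 meets the minimum, no increase.

£166,199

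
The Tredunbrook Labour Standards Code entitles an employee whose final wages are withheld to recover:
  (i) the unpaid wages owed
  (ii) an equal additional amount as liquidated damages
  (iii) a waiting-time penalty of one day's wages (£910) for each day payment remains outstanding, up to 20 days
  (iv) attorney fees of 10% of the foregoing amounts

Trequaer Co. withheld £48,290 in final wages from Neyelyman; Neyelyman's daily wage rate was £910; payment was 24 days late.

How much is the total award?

Total award: £126,258

Liquidated damages (equal amount): £48,290
Penalty days: min(24, 20) = 20
Waiting-time penalty: 20 × £910 = £18,200
Subtotal: £48,290 + £48,290 + £18,200 = £114,780
Attorney fees: 10% of £114,780 = £11,478
Total award: £114,780 + £11,478 = £126,258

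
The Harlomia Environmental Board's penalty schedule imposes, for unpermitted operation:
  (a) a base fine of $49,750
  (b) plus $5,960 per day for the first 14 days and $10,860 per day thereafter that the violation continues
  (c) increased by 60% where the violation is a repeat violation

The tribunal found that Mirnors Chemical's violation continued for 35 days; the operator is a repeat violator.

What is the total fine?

$578,000

First 14 days: 14 × $5,960 = $83,440
Remaining days: (35 − 14) × $10,860 = $228,060
Per-day component: $83,440 + $228,060 = $311,500
Base plus per-day: $49,750 + $311,500 = $361,250
Enhancement: 60% of $361,250 = $216,750
Enhanced fine: $361,250 + $216,750 = $578,000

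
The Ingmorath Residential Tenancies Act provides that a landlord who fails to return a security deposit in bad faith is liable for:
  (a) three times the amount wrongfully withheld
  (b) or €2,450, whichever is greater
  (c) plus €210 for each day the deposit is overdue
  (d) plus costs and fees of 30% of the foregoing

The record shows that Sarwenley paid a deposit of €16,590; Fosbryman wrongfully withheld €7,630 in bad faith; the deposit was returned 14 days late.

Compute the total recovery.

Trebled: 3 × €7,630 = €22,890
Minimum €2,450: €22,890 meets the minimum, no increase.
Late-return penalty: 14 × €210 = €2,940
Damages plus late penalty: €22,890 + €2,940 = €25,830
Costs and fees: 30% of €25,830 = €7,749
Total recovery: €25,830 + €7,749 = €33,579

€33,579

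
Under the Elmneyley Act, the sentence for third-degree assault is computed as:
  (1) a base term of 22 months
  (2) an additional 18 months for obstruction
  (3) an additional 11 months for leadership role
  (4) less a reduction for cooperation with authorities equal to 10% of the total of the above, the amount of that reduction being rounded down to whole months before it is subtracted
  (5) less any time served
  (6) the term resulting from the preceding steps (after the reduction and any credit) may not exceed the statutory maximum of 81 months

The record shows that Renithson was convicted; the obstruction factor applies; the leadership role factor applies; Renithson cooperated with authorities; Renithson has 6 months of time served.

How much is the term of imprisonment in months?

Obstruction enhancement: +18 months
Leadership role enhancement: +11 months
Adjusted term: 22 months + 18 months + 11 months = 51 months
Cooperation with authorities reduction: 10% of 51 months = 5 months (rounded down)
After reduction: 51 − 5 = 46 months
Less time served: 46 months − 6 months = 40 months
Cap at 81 months: 40 months is within the cap, no reduction.

40 months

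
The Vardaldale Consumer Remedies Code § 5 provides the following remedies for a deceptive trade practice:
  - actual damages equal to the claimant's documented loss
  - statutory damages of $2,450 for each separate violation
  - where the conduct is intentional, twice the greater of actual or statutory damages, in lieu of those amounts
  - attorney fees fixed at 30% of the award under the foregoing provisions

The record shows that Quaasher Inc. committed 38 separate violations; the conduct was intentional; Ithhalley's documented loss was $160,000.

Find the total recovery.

$416,000

Statutory damages: 38 × $2,450 = $93,100
Greater of actual damages ($160,000) or statutory damages ($93,100): $160,000
Doubled: 2 × $160,000 = $320,000
Attorney fees: 30% of $320,000 = $96,000
Total recovery: $320,000 + $96,000 = $416,000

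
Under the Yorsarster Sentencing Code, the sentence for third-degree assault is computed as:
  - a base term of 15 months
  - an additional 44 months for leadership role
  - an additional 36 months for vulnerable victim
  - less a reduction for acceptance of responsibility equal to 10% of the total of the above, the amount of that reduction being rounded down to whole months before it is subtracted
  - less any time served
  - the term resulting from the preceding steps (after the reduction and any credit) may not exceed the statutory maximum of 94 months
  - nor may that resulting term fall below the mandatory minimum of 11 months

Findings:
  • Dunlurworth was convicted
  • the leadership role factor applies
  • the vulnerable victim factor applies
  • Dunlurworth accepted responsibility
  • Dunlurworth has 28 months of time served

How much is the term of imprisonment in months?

58 months

Leadership role enhancement: +44 months
Vulnerable victim enhancement: +36 months
Adjusted term: 15 months + 44 months + 36 months = 95 months
Acceptance of responsibility reduction: 10% of 95 months = 9 months (rounded down)
After reduction: 95 − 9 = 86 months
Less time served: 86 months − 28 months = 58 months
Cap at 94 months: 58 months is within the cap, no reduction.
Minimum 11 months: 58 months meets the minimum, no increase.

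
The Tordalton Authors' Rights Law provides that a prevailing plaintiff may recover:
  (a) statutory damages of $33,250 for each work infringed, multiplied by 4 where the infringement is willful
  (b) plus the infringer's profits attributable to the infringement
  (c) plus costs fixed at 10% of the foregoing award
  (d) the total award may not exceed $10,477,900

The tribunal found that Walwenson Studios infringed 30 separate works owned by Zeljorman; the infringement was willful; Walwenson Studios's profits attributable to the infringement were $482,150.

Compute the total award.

Statutory damages: 30 × $33,250 = $997,500
Multiplied by 4: 4 × $997,500 = $3,990,000
Combined award: $3,990,000 + $482,150 = $4,472,150
Costs: 10% of $4,472,150 = $447,215
Award plus costs: $4,472,150 + $447,215 = $4,919,365
Cap at $10,477,900: $4,919,365 is within the cap, no reduction.

$4,919,365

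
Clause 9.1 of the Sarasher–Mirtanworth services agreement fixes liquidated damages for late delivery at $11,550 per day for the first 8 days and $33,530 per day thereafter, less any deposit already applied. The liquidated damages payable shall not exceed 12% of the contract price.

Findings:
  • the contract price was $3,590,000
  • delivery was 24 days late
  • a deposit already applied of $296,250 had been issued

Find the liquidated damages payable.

First 8 days: 8 × $11,550 = $92,400
Remaining days: (24 − 8) × $33,530 = $536,480
Accrued per-day damages: $92,400 + $536,480 = $628,880
Less deposit already applied: $628,880 − $296,250 = $332,630
Cap: 12% of $3,590,000 = $430,800
Cap at $430,800: $332,630 is within the cap, no reduction.

$332,630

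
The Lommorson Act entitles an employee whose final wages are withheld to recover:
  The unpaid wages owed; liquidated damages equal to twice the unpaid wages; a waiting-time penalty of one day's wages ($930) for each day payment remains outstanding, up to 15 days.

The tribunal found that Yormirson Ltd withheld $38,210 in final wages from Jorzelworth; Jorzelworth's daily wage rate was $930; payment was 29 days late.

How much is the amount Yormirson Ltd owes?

$128,580

Doubled: 2 × $38,210 = $76,420
Penalty days: min(29, 15) = 15
Waiting-time penalty: 15 × $930 = $13,950
Total award: $38,210 + $76,420 + $13,950 = $128,580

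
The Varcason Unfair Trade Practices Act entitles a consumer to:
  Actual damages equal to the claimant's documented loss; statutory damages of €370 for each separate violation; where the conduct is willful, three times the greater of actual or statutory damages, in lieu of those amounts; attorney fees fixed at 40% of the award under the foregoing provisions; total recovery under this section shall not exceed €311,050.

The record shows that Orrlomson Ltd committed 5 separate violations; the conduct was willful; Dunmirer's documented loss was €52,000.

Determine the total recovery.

Statutory damages: 5 × €370 = €1,850
Greater of actual damages (€52,000) or statutory damages (€1,850): €52,000
Trebled: 3 × €52,000 = €156,000
Attorney fees: 40% of €156,000 = €62,400
Total before cap: €156,000 + €62,400 = €218,400
Cap at €311,050: €218,400 is within the cap, no reduction.

€218,400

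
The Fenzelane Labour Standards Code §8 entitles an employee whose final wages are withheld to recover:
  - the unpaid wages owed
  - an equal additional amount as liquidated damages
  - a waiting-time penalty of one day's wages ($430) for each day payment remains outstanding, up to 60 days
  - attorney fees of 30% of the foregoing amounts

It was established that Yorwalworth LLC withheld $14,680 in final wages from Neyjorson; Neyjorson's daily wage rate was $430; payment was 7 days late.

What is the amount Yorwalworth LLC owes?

Liquidated damages (equal amount): $14,680
Penalty days: min(7, 60) = 7
Waiting-time penalty: 7 × $430 = $3,010
Subtotal: $14,680 + $14,680 + $3,010 = $32,370
Attorney fees: 30% of $32,370 = $9,711
Total award: $32,370 + $9,711 = $42,081

$42,081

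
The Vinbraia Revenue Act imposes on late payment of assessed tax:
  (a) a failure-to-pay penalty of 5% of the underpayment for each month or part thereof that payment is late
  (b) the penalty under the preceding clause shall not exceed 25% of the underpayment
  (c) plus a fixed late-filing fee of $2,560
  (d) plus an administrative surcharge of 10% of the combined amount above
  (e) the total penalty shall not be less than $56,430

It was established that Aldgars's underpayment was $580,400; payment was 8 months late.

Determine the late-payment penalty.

$162,426

Accrued rate: 5% × 8 = 40%, capped at 25% → 25%
Failure-to-pay penalty: 25% of $580,400 = $145,100
Penalty before surcharge: $145,100 + $2,560 = $147,660
Administrative surcharge: 10% of $147,660 = $14,766
Total penalty: $147,660 + $14,766 = $162,426
Minimum $56,430: $162,426 meets the minimum, no increase.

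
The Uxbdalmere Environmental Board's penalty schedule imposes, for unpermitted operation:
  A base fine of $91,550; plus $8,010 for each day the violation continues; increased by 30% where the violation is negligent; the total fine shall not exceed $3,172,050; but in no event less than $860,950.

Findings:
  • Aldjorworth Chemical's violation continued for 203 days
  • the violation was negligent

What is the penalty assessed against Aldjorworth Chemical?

$2,232,854

Per-day component: 203 × $8,010 = $1,626,030
Base plus per-day: $91,550 + $1,626,030 = $1,717,580
Enhancement: 30% of $1,717,580 = $515,274
Enhanced fine: $1,717,580 + $515,274 = $2,232,854
Cap at $3,172,050: $2,232,854 is within the cap, no reduction.
Minimum $860,950: $2,232,854 meets the minimum, no increase.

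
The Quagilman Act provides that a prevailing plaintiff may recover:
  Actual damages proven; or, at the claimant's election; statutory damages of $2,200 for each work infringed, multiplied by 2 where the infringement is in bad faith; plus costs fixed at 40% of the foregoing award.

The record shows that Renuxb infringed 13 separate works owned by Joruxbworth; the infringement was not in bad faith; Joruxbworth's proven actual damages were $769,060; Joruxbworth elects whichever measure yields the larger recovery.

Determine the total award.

Statutory damages: 13 × $2,200 = $28,600
Infringement not in bad faith: no ×2 enhancement.
Greater of actual damages ($769,060) or statutory damages ($28,600): $769,060
Costs: 40% of $769,060 = $307,624
Award plus costs: $769,060 + $307,624 = $1,076,684

$1,076,684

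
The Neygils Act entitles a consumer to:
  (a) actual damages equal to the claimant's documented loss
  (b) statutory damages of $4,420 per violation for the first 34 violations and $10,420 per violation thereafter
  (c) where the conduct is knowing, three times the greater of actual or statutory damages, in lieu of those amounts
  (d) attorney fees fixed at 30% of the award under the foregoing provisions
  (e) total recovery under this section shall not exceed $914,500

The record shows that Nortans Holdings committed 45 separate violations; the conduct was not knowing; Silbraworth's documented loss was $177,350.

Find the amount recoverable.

Total recovery: $574,925

First 34 violations: 34 × $4,420 = $150,280
Remaining violations: (45 − 34) × $10,420 = $114,620
Statutory damages: $150,280 + $114,620 = $264,900
Conduct not knowing: the in-lieu enhancement does not apply.
Actual plus statutory damages: $177,350 + $264,900 = $442,250
Attorney fees: 30% of $442,250 = $132,675
Total before cap: $442,250 + $132,675 = $574,925
Cap at $914,500: $574,925 is within the cap, no reduction.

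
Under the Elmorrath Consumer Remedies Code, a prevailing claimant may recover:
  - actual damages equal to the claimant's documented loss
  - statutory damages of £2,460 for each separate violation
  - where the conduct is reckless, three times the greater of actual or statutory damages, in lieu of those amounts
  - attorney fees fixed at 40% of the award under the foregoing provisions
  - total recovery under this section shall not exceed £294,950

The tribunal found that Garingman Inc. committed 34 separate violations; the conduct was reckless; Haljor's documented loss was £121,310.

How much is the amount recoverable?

Statutory damages: 34 × £2,460 = £83,640
Greater of actual damages (£121,310) or statutory damages (£83,640): £121,310
Trebled: 3 × £121,310 = £363,930
Attorney fees: 40% of £363,930 = £145,572
Total before cap: £363,930 + £145,572 = £509,502
Cap at £294,950: £509,502 exceeds the cap → £294,950

£294,950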